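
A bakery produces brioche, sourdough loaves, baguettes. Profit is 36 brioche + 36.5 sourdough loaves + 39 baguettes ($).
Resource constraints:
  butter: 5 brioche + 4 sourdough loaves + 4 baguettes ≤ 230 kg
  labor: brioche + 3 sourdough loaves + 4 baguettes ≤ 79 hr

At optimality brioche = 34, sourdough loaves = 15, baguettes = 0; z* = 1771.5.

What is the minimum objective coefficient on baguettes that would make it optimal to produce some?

40

At the optimum: butter uses 230 of 230 (binding); labor uses 79 of 79 (binding).
From A_Bᵀ y = c: 5·y_butter + 1·y_labor = 36; 4·y_butter + 3·y_labor = 36.5.
Solving: y_butter = 6.5, y_labor = 3.5.
baguettes enters the basis when its profit ≥ yᵀa₃ = 6.5·4 + 3.5·4 = 40.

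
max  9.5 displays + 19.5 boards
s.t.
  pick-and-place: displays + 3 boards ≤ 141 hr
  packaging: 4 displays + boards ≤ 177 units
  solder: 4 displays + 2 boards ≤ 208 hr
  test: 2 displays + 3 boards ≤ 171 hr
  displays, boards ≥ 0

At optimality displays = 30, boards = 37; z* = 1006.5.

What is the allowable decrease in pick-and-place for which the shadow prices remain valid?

5.25

Binding constraints: pick-and-place, test. The basis is B = [[1,3],[2,3]] with det -3.
Per unit decrease in pick-and-place, x* moves by d = (1, -0.6667).
The basis stays optimal until solder becomes binding; allowable decrease = 5.25 hr.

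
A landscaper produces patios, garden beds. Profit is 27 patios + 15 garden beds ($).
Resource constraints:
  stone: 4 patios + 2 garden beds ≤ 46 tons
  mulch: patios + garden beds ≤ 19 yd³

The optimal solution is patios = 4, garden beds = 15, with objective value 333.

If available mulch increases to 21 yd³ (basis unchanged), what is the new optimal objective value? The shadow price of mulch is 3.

Δb = 2, so new z* = 333 + (3)·(2) = 333 + 6 = 339.

339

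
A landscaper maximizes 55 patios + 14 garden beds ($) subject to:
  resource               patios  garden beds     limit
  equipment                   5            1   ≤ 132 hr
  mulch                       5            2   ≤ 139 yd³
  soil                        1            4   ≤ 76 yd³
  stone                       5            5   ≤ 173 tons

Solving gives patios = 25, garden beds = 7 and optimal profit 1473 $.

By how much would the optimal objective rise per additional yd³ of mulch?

3

Binding: equipment and mulch. Non-binding: soil (23 unused), stone (13 unused).
Slack constraints have shadow price 0 (complementary slackness).
The binding rows give the dual system: 5·y_equipment + 5·y_mulch = 55 and 1·y_equipment + 2·y_mulch = 14.
This yields shadow prices y_equipment = 8, y_mulch = 3.
Shadow price of mulch = 3.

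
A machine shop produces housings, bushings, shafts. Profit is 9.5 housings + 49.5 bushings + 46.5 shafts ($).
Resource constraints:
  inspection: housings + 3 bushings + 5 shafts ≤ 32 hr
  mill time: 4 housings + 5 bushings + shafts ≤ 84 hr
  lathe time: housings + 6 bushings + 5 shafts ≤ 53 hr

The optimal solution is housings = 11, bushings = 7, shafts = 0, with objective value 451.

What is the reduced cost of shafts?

-1

Check each constraint at x*: inspection 32/32 (tight); mill time 79/84 (slack 5); lathe time 53/53 (tight).
By complementary slackness, y = 0 for the non-binding constraint.
Dual feasibility on the basic columns requires 1·y_inspection + 1·y_lathe time = 9.5, 3·y_inspection + 6·y_lathe time = 49.5.
→ y_inspection = 2.5 and y_lathe time = 7.
Reduced cost of shafts: c₃ − yᵀa₃ = 46.5 − (2.5·5 + 7·5) = 46.5 − 47.5 = -1.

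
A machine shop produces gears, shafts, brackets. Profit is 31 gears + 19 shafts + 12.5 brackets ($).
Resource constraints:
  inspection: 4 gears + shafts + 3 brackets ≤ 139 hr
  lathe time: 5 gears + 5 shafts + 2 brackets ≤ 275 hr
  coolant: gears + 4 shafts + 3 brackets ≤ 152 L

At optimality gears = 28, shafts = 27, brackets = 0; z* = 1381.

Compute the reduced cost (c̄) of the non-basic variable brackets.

-5.5

Check each constraint at x*: inspection 139/139 (tight); lathe time 275/275 (tight); coolant 136/152 (slack 16).
By complementary slackness, y = 0 for the non-binding constraint.
Dual feasibility on the basic columns requires 4·y_inspection + 5·y_lathe time = 31, 1·y_inspection + 5·y_lathe time = 19.
This yields shadow prices y_inspection = 4, y_lathe time = 3.
Reduced cost of brackets: c₃ − yᵀa₃ = 12.5 − (4·3 + 3·2) = 12.5 − 18 = -5.5.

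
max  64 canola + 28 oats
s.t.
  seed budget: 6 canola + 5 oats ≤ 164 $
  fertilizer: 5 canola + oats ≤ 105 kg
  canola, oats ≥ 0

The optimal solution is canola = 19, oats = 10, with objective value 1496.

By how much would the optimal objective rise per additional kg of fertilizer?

8

Both seed budget and fertilizer are binding at x*.
Dual feasibility on the basic columns requires 6·y_seed budget + 5·y_fertilizer = 64, 5·y_seed budget + 1·y_fertilizer = 28.
This yields shadow prices y_seed budget = 4, y_fertilizer = 8.
Shadow price of fertilizer = 8.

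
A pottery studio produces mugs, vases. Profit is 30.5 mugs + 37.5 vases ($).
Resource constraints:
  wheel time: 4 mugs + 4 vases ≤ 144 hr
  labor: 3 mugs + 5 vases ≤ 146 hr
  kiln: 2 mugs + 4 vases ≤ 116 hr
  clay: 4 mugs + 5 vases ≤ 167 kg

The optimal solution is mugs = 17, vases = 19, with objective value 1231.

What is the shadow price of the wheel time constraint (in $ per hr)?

5

Check each constraint at x*: wheel time 144/144 (tight); labor 146/146 (tight); kiln 110/116 (slack 6); clay 163/167 (slack 4).
Since kiln, clay are not tight, their duals are 0.
The binding rows give the dual system: 4·y_wheel time + 3·y_labor = 30.5 and 4·y_wheel time + 5·y_labor = 37.5.
→ y_wheel time = 5 and y_labor = 3.5.
Shadow price of wheel time = 5.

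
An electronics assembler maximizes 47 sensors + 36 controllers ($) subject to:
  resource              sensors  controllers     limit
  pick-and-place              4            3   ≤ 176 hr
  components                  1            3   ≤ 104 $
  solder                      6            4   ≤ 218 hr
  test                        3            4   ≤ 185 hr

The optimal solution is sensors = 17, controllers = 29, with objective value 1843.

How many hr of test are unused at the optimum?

test used = 3·17 + 4·29 = 167; slack = 185 − 167 = 18.

18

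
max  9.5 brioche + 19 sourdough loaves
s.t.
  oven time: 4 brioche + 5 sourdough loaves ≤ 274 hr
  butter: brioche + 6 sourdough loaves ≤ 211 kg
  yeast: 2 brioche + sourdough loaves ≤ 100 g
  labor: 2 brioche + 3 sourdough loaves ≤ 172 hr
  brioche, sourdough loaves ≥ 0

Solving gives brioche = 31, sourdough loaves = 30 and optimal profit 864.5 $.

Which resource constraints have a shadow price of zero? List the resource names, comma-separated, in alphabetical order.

oven time: 274/274 (binding)
butter: 211/211 (binding)
yeast: 92/100 (slack 8)
labor: 152/172 (slack 20)
By complementary slackness, a constraint with positive slack has shadow price 0 → labor, yeast.

labor, yeast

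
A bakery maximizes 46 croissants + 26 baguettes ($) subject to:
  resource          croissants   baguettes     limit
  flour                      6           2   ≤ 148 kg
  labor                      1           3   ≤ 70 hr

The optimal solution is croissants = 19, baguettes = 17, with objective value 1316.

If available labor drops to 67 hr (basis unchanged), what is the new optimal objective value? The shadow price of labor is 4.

Δb = -3, so new z* = 1316 + (4)·(-3) = 1316 − 12 = 1304.

1304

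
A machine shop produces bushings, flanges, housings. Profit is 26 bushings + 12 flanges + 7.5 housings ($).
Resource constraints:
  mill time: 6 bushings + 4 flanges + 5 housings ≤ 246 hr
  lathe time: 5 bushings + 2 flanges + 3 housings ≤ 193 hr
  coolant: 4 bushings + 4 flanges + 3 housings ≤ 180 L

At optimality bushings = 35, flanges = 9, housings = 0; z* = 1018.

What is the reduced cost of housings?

-9.5

Check each constraint at x*: mill time 246/246 (tight); lathe time 193/193 (tight); coolant 176/180 (slack 4).
Slack constraints have shadow price 0 (complementary slackness).
From A_Bᵀ y = c: 6·y_mill time + 5·y_lathe time = 26; 4·y_mill time + 2·y_lathe time = 12.
This yields shadow prices y_mill time = 1, y_lathe time = 4.
Reduced cost of housings: c₃ − yᵀa₃ = 7.5 − (1·5 + 4·3) = 7.5 − 17 = -9.5.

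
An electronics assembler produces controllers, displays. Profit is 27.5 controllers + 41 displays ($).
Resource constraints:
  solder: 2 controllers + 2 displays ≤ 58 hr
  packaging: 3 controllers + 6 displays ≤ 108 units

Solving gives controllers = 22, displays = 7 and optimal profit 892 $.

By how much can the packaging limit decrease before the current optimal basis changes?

Binding constraints: solder, packaging. The basis is B = [[2,2],[3,6]] with det 6.
Per unit decrease in packaging, x* moves by d = (0.3333, -0.3333).
The basis stays optimal until displays reaches 0; allowable decrease = 21 units.

21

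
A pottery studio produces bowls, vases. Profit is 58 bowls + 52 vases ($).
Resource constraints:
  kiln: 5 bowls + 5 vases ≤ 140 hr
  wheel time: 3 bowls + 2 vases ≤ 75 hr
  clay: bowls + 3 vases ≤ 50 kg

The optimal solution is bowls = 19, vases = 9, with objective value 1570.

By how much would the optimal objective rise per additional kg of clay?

0

At the optimum: kiln uses 140 of 140 (binding); wheel time uses 75 of 75 (binding); clay uses 46 of 50 (slack = 4).
Slack constraints have shadow price 0 (complementary slackness).
Dual feasibility on the basic columns requires 5·y_kiln + 3·y_wheel time = 58, 5·y_kiln + 2·y_wheel time = 52.
→ y_kiln = 8 and y_wheel time = 6.
Shadow price of clay = 0.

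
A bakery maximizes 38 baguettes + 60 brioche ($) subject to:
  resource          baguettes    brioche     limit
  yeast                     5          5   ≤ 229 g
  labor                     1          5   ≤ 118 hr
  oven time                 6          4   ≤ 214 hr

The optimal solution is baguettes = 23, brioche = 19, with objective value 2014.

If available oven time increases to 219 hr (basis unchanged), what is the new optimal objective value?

Check each constraint at x*: yeast 210/229 (slack 19); labor 118/118 (tight); oven time 214/214 (tight).
Since yeast is not tight, its dual is 0.
The binding rows give the dual system: 1·y_labor + 6·y_oven time = 38 and 5·y_labor + 4·y_oven time = 60.
Solving: y_labor = 8, y_oven time = 5.
Δz = y_oven time·Δb = 5 × (5) = 25, so new z* = 2014 + 25 = 2039.

2039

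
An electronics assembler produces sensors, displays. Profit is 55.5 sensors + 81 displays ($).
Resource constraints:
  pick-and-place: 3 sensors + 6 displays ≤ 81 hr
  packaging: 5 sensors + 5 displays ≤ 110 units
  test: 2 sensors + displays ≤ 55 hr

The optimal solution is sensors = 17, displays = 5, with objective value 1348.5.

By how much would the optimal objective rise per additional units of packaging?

Check each constraint at x*: pick-and-place 81/81 (tight); packaging 110/110 (tight); test 39/55 (slack 16).
Slack constraints have shadow price 0 (complementary slackness).
The binding rows give the dual system: 3·y_pick-and-place + 5·y_packaging = 55.5 and 6·y_pick-and-place + 5·y_packaging = 81.
→ y_pick-and-place = 8.5 and y_packaging = 6.
Shadow price of packaging = 6.

6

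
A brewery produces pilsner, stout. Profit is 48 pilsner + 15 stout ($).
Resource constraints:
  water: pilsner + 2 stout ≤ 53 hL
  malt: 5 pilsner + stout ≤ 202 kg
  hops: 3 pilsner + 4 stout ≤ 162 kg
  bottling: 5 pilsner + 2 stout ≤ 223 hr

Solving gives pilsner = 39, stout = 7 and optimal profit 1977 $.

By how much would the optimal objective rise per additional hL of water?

3

Check each constraint at x*: water 53/53 (tight); malt 202/202 (tight); hops 145/162 (slack 17); bottling 209/223 (slack 14).
Slack constraints have shadow price 0 (complementary slackness).
Dual feasibility on the basic columns requires 1·y_water + 5·y_malt = 48, 2·y_water + 1·y_malt = 15.
Solving: y_water = 3, y_malt = 9.
Shadow price of water = 3.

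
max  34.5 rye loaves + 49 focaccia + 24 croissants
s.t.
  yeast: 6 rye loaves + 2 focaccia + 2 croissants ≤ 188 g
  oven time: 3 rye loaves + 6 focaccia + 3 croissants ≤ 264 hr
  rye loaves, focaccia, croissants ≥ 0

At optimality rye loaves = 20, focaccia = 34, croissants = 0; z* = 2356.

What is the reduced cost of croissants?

-2.5

Both yeast and oven time are binding at x*.
From A_Bᵀ y = c: 6·y_yeast + 3·y_oven time = 34.5; 2·y_yeast + 6·y_oven time = 49.
This yields shadow prices y_yeast = 2, y_oven time = 7.5.
Reduced cost of croissants: c₃ − yᵀa₃ = 24 − (2·2 + 7.5·3) = 24 − 26.5 = -2.5.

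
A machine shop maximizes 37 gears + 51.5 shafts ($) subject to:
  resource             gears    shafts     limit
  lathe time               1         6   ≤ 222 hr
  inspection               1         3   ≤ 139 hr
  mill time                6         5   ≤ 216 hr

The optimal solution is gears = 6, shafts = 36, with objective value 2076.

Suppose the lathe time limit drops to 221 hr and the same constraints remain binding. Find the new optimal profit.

Binding: lathe time and mill time. Non-binding: inspection (25 unused).
By complementary slackness, y = 0 for the non-binding constraint.
From A_Bᵀ y = c: 1·y_lathe time + 6·y_mill time = 37; 6·y_lathe time + 5·y_mill time = 51.5.
This yields shadow prices y_lathe time = 4, y_mill time = 5.5.
Δz = y_lathe time·Δb = 4 × (-1) = -4, so new z* = 2076 − 4 = 2072.

2072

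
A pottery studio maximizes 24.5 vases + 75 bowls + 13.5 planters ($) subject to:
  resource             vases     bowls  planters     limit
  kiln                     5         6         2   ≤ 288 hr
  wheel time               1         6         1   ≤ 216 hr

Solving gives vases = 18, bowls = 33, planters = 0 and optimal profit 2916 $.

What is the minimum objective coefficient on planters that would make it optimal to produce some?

At the optimum: kiln uses 288 of 288 (binding); wheel time uses 216 of 216 (binding).
Dual feasibility on the basic columns requires 5·y_kiln + 1·y_wheel time = 24.5, 6·y_kiln + 6·y_wheel time = 75.
This yields shadow prices y_kiln = 3, y_wheel time = 9.5.
planters enters the basis when its profit ≥ yᵀa₃ = 3·2 + 9.5·1 = 15.5.

15.5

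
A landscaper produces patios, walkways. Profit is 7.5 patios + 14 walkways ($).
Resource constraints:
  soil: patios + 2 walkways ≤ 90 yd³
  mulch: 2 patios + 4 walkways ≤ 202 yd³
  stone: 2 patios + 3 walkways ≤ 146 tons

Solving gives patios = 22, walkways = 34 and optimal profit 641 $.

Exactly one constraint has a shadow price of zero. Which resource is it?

soil: 90/90 (binding)
mulch: 180/202 (slack 22)
stone: 146/146 (binding)
By complementary slackness, a constraint with positive slack has shadow price 0 → mulch.

mulch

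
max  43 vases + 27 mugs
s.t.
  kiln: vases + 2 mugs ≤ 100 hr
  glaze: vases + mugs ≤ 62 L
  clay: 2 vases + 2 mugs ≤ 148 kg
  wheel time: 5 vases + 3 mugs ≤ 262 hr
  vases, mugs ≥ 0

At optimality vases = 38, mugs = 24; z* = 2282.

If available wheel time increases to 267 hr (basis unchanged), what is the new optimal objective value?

2322

At the optimum: kiln uses 86 of 100 (slack = 14); glaze uses 62 of 62 (binding); clay uses 124 of 148 (slack = 24); wheel time uses 262 of 262 (binding).
Slack constraints have shadow price 0 (complementary slackness).
From A_Bᵀ y = c: 1·y_glaze + 5·y_wheel time = 43; 1·y_glaze + 3·y_wheel time = 27.
Solving: y_glaze = 3, y_wheel time = 8.
Δz = y_wheel time·Δb = 8 × (5) = 40, so new z* = 2282 + 40 = 2322.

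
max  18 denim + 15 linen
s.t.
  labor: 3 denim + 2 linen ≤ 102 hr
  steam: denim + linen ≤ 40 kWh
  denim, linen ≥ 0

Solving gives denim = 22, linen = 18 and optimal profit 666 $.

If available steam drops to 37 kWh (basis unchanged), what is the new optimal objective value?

639

At the optimum: labor uses 102 of 102 (binding); steam uses 40 of 40 (binding).
The binding rows give the dual system: 3·y_labor + 1·y_steam = 18 and 2·y_labor + 1·y_steam = 15.
Solving: y_labor = 3, y_steam = 9.
Δz = y_steam·Δb = 9 × (-3) = -27, so new z* = 666 − 27 = 639.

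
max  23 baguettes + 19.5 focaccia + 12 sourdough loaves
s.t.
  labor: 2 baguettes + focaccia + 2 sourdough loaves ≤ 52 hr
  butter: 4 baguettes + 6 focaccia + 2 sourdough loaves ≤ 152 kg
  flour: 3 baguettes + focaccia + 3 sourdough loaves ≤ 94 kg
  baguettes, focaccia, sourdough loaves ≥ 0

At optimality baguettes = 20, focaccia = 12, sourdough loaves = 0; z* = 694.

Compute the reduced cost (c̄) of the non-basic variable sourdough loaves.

-7

Binding: labor and butter. Non-binding: flour (22 unused).
Since flour is not tight, its dual is 0.
The binding rows give the dual system: 2·y_labor + 4·y_butter = 23 and 1·y_labor + 6·y_butter = 19.5.
Solving: y_labor = 7.5, y_butter = 2.
Reduced cost of sourdough loaves: c₃ − yᵀa₃ = 12 − (7.5·2 + 2·2) = 12 − 19 = -7.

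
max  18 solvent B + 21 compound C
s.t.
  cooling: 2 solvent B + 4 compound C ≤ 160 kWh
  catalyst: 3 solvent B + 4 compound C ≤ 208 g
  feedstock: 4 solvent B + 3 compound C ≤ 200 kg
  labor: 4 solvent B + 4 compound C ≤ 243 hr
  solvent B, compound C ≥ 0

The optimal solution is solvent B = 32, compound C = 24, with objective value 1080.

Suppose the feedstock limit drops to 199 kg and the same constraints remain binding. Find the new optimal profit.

1077

Check each constraint at x*: cooling 160/160 (tight); catalyst 192/208 (slack 16); feedstock 200/200 (tight); labor 224/243 (slack 19).
Since catalyst, labor are not tight, their duals are 0.
From A_Bᵀ y = c: 2·y_cooling + 4·y_feedstock = 18; 4·y_cooling + 3·y_feedstock = 21.
Solving: y_cooling = 3, y_feedstock = 3.
Δz = y_feedstock·Δb = 3 × (-1) = -3, so new z* = 1080 − 3 = 1077.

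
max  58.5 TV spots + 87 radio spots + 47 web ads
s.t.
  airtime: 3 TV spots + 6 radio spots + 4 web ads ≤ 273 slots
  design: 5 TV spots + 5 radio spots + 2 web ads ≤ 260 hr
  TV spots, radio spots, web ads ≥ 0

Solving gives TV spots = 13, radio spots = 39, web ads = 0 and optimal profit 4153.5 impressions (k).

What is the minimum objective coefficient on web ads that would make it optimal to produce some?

At the optimum: airtime uses 273 of 273 (binding); design uses 260 of 260 (binding).
From A_Bᵀ y = c: 3·y_airtime + 5·y_design = 58.5; 6·y_airtime + 5·y_design = 87.
This yields shadow prices y_airtime = 9.5, y_design = 6.
web ads enters the basis when its profit ≥ yᵀa₃ = 9.5·4 + 6·2 = 50.

50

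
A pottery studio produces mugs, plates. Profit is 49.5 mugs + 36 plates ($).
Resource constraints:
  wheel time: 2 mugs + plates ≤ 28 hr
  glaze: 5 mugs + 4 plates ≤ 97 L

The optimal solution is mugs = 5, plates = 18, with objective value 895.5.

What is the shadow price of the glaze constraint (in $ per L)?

Check each constraint at x*: wheel time 28/28 (tight); glaze 97/97 (tight).
From A_Bᵀ y = c: 2·y_wheel time + 5·y_glaze = 49.5; 1·y_wheel time + 4·y_glaze = 36.
→ y_wheel time = 6 and y_glaze = 7.5.
Shadow price of glaze = 7.5.

7.5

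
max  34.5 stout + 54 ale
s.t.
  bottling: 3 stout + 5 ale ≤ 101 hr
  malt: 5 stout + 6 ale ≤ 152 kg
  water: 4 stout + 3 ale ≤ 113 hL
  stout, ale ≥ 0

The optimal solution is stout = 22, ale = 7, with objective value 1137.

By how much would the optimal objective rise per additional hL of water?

0

Check each constraint at x*: bottling 101/101 (tight); malt 152/152 (tight); water 109/113 (slack 4).
By complementary slackness, y = 0 for the non-binding constraint.
The binding rows give the dual system: 3·y_bottling + 5·y_malt = 34.5 and 5·y_bottling + 6·y_malt = 54.
This yields shadow prices y_bottling = 9, y_malt = 1.5.
Shadow price of water = 0.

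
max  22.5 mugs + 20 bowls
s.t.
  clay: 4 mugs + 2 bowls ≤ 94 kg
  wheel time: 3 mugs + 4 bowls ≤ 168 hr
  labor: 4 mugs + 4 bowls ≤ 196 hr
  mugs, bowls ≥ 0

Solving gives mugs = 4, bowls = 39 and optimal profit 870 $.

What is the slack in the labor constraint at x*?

24

labor used = 4·4 + 4·39 = 172; slack = 196 − 172 = 24.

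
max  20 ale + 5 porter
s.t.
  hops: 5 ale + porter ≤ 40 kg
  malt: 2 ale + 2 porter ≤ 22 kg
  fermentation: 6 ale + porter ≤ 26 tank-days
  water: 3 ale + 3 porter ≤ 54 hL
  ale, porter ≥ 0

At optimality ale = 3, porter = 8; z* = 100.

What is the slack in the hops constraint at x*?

17

hops used = 5·3 + 1·8 = 23; slack = 40 − 23 = 17.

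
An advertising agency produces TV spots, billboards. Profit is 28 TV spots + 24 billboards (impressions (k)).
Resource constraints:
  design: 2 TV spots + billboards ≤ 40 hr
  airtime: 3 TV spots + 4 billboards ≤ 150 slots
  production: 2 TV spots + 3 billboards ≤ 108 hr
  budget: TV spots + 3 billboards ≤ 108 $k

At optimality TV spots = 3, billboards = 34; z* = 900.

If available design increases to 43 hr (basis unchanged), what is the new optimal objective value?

927

Binding: design and production. Non-binding: airtime (5 unused), budget (3 unused).
Since airtime, budget are not tight, their duals are 0.
The binding rows give the dual system: 2·y_design + 2·y_production = 28 and 1·y_design + 3·y_production = 24.
Solving: y_design = 9, y_production = 5.
Δz = y_design·Δb = 9 × (3) = 27, so new z* = 900 + 27 = 927.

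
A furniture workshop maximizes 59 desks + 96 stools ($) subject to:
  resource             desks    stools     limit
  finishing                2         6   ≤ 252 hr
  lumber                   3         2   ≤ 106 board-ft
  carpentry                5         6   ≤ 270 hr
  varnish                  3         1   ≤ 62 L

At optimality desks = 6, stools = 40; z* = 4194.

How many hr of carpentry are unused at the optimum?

carpentry used = 5·6 + 6·40 = 270; slack = 270 − 270 = 0.

0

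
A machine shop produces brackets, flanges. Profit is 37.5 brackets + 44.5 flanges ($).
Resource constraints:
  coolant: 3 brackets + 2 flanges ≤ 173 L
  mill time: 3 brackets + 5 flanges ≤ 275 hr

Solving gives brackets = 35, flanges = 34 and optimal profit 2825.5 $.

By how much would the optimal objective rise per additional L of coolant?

At the optimum: coolant uses 173 of 173 (binding); mill time uses 275 of 275 (binding).
From A_Bᵀ y = c: 3·y_coolant + 3·y_mill time = 37.5; 2·y_coolant + 5·y_mill time = 44.5.
Solving: y_coolant = 6, y_mill time = 6.5.
Shadow price of coolant = 6.

6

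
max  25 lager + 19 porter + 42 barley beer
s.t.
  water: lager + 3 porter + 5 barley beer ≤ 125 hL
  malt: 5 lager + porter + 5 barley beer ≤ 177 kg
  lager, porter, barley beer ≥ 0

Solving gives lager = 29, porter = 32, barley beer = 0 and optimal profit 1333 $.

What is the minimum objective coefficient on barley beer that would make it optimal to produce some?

Check each constraint at x*: water 125/125 (tight); malt 177/177 (tight).
From A_Bᵀ y = c: 1·y_water + 5·y_malt = 25; 3·y_water + 1·y_malt = 19.
→ y_water = 5 and y_malt = 4.
barley beer enters the basis when its profit ≥ yᵀa₃ = 5·5 + 4·5 = 45.

45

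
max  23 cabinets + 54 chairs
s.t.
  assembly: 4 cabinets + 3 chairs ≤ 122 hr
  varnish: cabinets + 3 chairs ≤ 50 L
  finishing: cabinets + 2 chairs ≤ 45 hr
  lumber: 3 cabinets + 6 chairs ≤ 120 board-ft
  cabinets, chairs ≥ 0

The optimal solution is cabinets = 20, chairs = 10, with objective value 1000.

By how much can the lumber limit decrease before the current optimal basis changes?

Binding constraints: varnish, lumber. The basis is B = [[1,3],[3,6]] with det -3.
Per unit decrease in lumber, x* moves by d = (-1, 0.3333).
The basis stays optimal until cabinets reaches 0; allowable decrease = 20 board-ft.

20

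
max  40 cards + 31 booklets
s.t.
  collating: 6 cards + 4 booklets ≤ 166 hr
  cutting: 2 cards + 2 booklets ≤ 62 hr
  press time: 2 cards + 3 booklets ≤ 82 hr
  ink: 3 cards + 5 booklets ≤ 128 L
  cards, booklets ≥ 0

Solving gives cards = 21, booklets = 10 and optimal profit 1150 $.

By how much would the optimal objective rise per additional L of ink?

0

At the optimum: collating uses 166 of 166 (binding); cutting uses 62 of 62 (binding); press time uses 72 of 82 (slack = 10); ink uses 113 of 128 (slack = 15).
Since press time, ink are not tight, their duals are 0.
From A_Bᵀ y = c: 6·y_collating + 2·y_cutting = 40; 4·y_collating + 2·y_cutting = 31.
→ y_collating = 4.5 and y_cutting = 6.5.
Shadow price of ink = 0.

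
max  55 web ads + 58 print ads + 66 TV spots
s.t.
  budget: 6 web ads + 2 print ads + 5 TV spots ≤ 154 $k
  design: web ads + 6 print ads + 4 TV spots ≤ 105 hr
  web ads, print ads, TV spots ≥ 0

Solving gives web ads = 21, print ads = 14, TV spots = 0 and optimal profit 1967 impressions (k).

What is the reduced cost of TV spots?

-2

At the optimum: budget uses 154 of 154 (binding); design uses 105 of 105 (binding).
The binding rows give the dual system: 6·y_budget + 1·y_design = 55 and 2·y_budget + 6·y_design = 58.
→ y_budget = 8 and y_design = 7.
Reduced cost of TV spots: c₃ − yᵀa₃ = 66 − (8·5 + 7·4) = 66 − 68 = -2.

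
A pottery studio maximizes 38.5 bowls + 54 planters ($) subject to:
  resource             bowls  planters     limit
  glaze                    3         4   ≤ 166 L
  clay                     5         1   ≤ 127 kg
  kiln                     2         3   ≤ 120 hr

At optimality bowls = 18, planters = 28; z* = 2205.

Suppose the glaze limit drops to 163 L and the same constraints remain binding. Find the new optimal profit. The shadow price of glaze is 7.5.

2182.5

Δb = -3, so new z* = 2205 + (7.5)·(-3) = 2205 − 22.5 = 2182.5.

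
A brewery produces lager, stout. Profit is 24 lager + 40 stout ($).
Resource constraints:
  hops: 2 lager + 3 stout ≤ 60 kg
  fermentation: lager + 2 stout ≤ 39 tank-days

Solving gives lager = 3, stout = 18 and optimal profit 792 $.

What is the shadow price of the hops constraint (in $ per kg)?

8

At the optimum: hops uses 60 of 60 (binding); fermentation uses 39 of 39 (binding).
The binding rows give the dual system: 2·y_hops + 1·y_fermentation = 24 and 3·y_hops + 2·y_fermentation = 40.
→ y_hops = 8 and y_fermentation = 8.
Shadow price of hops = 8.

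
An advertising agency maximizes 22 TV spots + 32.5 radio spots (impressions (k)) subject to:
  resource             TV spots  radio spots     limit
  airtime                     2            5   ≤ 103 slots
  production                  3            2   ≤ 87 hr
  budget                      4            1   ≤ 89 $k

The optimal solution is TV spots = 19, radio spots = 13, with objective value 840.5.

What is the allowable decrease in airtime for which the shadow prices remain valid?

58.5

Binding constraints: airtime, budget. The basis is B = [[2,5],[4,1]] with det -18.
Per unit decrease in airtime, x* moves by d = (0.0556, -0.2222).
The basis stays optimal until radio spots reaches 0; allowable decrease = 58.5 slots.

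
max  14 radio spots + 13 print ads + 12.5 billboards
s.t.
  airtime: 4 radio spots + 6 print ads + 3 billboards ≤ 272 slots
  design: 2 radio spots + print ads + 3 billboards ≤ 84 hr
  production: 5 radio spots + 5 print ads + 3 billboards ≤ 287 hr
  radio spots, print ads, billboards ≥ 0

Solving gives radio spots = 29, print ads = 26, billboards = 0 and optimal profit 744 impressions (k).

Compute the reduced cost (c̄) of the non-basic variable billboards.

-4

Check each constraint at x*: airtime 272/272 (tight); design 84/84 (tight); production 275/287 (slack 12).
By complementary slackness, y = 0 for the non-binding constraint.
From A_Bᵀ y = c: 4·y_airtime + 2·y_design = 14; 6·y_airtime + 1·y_design = 13.
Solving: y_airtime = 1.5, y_design = 4.
Reduced cost of billboards: c₃ − yᵀa₃ = 12.5 − (1.5·3 + 4·3) = 12.5 − 16.5 = -4.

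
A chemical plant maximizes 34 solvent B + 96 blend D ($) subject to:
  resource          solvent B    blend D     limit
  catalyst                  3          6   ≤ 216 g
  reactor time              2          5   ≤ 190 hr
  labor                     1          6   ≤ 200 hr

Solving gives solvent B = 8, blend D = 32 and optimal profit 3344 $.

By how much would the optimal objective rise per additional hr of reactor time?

0

Check each constraint at x*: catalyst 216/216 (tight); reactor time 176/190 (slack 14); labor 200/200 (tight).
By complementary slackness, y = 0 for the non-binding constraint.
Dual feasibility on the basic columns requires 3·y_catalyst + 1·y_labor = 34, 6·y_catalyst + 6·y_labor = 96.
Solving: y_catalyst = 9, y_labor = 7.
Shadow price of reactor time = 0.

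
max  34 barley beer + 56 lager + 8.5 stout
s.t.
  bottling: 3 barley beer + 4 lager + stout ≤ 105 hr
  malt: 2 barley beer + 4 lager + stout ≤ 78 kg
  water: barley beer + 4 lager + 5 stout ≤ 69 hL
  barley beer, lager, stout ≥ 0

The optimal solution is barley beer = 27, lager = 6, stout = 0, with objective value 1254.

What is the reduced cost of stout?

-5.5

Binding: bottling and malt. Non-binding: water (18 unused).
Slack constraints have shadow price 0 (complementary slackness).
The binding rows give the dual system: 3·y_bottling + 2·y_malt = 34 and 4·y_bottling + 4·y_malt = 56.
This yields shadow prices y_bottling = 6, y_malt = 8.
Reduced cost of stout: c₃ − yᵀa₃ = 8.5 − (6·1 + 8·1) = 8.5 − 14 = -5.5.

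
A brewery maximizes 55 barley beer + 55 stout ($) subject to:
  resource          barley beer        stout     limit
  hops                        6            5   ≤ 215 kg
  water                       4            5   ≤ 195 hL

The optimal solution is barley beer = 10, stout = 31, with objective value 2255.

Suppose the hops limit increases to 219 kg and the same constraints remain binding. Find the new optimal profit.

Check each constraint at x*: hops 215/215 (tight); water 195/195 (tight).
From A_Bᵀ y = c: 6·y_hops + 4·y_water = 55; 5·y_hops + 5·y_water = 55.
This yields shadow prices y_hops = 5.5, y_water = 5.5.
Δz = y_hops·Δb = 5.5 × (4) = 22, so new z* = 2255 + 22 = 2277.

2277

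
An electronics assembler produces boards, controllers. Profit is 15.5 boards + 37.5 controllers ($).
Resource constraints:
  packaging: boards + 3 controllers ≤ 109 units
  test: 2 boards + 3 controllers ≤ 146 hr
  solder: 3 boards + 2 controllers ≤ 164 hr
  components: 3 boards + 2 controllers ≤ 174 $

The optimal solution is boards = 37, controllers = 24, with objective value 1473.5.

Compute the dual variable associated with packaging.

Binding: packaging and test. Non-binding: solder (5 unused), components (15 unused).
By complementary slackness, y = 0 for the non-binding constraints.
The binding rows give the dual system: 1·y_packaging + 2·y_test = 15.5 and 3·y_packaging + 3·y_test = 37.5.
This yields shadow prices y_packaging = 9.5, y_test = 3.
Shadow price of packaging = 9.5.

9.5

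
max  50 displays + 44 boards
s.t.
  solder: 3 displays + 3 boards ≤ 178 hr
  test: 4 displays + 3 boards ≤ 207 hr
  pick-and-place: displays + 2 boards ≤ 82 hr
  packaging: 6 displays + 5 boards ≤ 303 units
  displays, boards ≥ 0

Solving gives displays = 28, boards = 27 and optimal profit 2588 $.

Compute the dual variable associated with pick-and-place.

2

Check each constraint at x*: solder 165/178 (slack 13); test 193/207 (slack 14); pick-and-place 82/82 (tight); packaging 303/303 (tight).
By complementary slackness, y = 0 for the non-binding constraints.
From A_Bᵀ y = c: 1·y_pick-and-place + 6·y_packaging = 50; 2·y_pick-and-place + 5·y_packaging = 44.
Solving: y_pick-and-place = 2, y_packaging = 8.
Shadow price of pick-and-place = 2.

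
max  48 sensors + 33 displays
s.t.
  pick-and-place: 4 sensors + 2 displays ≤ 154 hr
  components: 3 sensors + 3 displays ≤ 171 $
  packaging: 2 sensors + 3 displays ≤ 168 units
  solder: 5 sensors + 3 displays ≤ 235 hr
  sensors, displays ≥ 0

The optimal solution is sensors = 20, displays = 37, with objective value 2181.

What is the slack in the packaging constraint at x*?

17

packaging used = 2·20 + 3·37 = 151; slack = 168 − 151 = 17.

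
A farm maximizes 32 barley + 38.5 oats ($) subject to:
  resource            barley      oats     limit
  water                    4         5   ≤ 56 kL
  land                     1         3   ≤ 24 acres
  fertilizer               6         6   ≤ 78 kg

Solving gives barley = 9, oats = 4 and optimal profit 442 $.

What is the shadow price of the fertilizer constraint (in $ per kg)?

1

Binding: water and fertilizer. Non-binding: land (3 unused).
Slack constraints have shadow price 0 (complementary slackness).
The binding rows give the dual system: 4·y_water + 6·y_fertilizer = 32 and 5·y_water + 6·y_fertilizer = 38.5.
This yields shadow prices y_water = 6.5, y_fertilizer = 1.
Shadow price of fertilizer = 1.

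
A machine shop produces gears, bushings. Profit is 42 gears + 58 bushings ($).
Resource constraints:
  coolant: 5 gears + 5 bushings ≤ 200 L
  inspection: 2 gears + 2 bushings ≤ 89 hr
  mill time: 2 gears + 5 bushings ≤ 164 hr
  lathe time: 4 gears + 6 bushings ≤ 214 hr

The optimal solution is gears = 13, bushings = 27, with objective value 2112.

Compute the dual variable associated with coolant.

Binding: coolant and lathe time. Non-binding: inspection (9 unused), mill time (3 unused).
Since inspection, mill time are not tight, their duals are 0.
The binding rows give the dual system: 5·y_coolant + 4·y_lathe time = 42 and 5·y_coolant + 6·y_lathe time = 58.
→ y_coolant = 2 and y_lathe time = 8.
Shadow price of coolant = 2.

2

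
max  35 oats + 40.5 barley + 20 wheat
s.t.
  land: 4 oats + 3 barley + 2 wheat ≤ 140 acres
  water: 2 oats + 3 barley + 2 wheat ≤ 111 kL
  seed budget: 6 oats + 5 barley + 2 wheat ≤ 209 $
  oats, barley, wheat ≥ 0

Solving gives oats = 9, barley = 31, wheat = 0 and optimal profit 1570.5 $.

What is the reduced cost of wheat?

Check each constraint at x*: land 129/140 (slack 11); water 111/111 (tight); seed budget 209/209 (tight).
By complementary slackness, y = 0 for the non-binding constraint.
From A_Bᵀ y = c: 2·y_water + 6·y_seed budget = 35; 3·y_water + 5·y_seed budget = 40.5.
→ y_water = 8.5 and y_seed budget = 3.
Reduced cost of wheat: c₃ − yᵀa₃ = 20 − (8.5·2 + 3·2) = 20 − 23 = -3.

-3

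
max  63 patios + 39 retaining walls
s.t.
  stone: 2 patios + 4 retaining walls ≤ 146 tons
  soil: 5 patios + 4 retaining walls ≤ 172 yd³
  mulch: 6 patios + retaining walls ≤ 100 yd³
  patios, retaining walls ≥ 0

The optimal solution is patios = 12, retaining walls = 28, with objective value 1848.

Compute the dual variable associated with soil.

9

At the optimum: stone uses 136 of 146 (slack = 10); soil uses 172 of 172 (binding); mulch uses 100 of 100 (binding).
By complementary slackness, y = 0 for the non-binding constraint.
The binding rows give the dual system: 5·y_soil + 6·y_mulch = 63 and 4·y_soil + 1·y_mulch = 39.
This yields shadow prices y_soil = 9, y_mulch = 3.
Shadow price of soil = 9.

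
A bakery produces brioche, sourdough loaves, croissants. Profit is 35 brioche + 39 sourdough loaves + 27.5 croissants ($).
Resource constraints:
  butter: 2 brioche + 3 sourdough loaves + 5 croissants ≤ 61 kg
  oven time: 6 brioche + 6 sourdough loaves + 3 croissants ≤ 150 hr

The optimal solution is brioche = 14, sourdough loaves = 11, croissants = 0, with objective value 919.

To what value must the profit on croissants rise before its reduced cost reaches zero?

33.5

At the optimum: butter uses 61 of 61 (binding); oven time uses 150 of 150 (binding).
From A_Bᵀ y = c: 2·y_butter + 6·y_oven time = 35; 3·y_butter + 6·y_oven time = 39.
Solving: y_butter = 4, y_oven time = 4.5.
croissants enters the basis when its profit ≥ yᵀa₃ = 4·5 + 4.5·3 = 33.5.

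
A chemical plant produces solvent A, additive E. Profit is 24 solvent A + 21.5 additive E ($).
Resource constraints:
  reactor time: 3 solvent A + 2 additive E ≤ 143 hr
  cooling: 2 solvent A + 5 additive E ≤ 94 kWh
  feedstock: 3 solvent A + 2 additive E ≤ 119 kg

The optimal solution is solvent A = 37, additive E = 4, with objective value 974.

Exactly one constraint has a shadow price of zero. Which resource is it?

reactor time

reactor time: 119/143 (slack 24)
cooling: 94/94 (binding)
feedstock: 119/119 (binding)
By complementary slackness, a constraint with positive slack has shadow price 0 → reactor time.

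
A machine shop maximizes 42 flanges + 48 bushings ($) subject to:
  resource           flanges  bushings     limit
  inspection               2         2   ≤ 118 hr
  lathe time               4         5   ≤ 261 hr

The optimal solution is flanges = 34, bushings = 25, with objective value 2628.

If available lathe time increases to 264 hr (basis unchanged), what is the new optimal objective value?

At the optimum: inspection uses 118 of 118 (binding); lathe time uses 261 of 261 (binding).
The binding rows give the dual system: 2·y_inspection + 4·y_lathe time = 42 and 2·y_inspection + 5·y_lathe time = 48.
This yields shadow prices y_inspection = 9, y_lathe time = 6.
Δz = y_lathe time·Δb = 6 × (3) = 18, so new z* = 2628 + 18 = 2646.

2646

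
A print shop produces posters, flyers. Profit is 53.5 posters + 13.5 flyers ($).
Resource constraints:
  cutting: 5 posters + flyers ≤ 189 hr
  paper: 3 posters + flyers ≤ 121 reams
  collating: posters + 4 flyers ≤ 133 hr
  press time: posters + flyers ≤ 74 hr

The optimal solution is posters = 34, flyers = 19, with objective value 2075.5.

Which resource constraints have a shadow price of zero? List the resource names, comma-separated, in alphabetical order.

collating, press time

cutting: 189/189 (binding)
paper: 121/121 (binding)
collating: 110/133 (slack 23)
press time: 53/74 (slack 21)
By complementary slackness, a constraint with positive slack has shadow price 0 → collating, press time.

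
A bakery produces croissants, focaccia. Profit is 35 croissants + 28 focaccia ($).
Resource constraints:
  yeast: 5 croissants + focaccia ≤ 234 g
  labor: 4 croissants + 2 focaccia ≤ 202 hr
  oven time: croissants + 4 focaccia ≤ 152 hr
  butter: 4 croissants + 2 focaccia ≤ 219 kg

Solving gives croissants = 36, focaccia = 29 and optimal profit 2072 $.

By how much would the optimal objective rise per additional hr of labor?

At the optimum: yeast uses 209 of 234 (slack = 25); labor uses 202 of 202 (binding); oven time uses 152 of 152 (binding); butter uses 202 of 219 (slack = 17).
By complementary slackness, y = 0 for the non-binding constraints.
From A_Bᵀ y = c: 4·y_labor + 1·y_oven time = 35; 2·y_labor + 4·y_oven time = 28.
Solving: y_labor = 8, y_oven time = 3.
Shadow price of labor = 8.

8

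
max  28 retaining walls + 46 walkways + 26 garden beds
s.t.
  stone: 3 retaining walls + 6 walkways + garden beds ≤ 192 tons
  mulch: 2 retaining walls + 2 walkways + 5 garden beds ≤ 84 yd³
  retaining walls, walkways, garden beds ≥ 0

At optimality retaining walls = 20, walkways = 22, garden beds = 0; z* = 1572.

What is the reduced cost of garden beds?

-5

Check each constraint at x*: stone 192/192 (tight); mulch 84/84 (tight).
The binding rows give the dual system: 3·y_stone + 2·y_mulch = 28 and 6·y_stone + 2·y_mulch = 46.
→ y_stone = 6 and y_mulch = 5.
Reduced cost of garden beds: c₃ − yᵀa₃ = 26 − (6·1 + 5·5) = 26 − 31 = -5.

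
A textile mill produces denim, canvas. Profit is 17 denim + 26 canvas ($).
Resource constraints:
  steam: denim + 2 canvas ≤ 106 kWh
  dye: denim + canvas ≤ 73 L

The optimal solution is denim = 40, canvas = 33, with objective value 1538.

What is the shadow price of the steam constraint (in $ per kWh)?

9

Check each constraint at x*: steam 106/106 (tight); dye 73/73 (tight).
Dual feasibility on the basic columns requires 1·y_steam + 1·y_dye = 17, 2·y_steam + 1·y_dye = 26.
This yields shadow prices y_steam = 9, y_dye = 8.
Shadow price of steam = 9.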